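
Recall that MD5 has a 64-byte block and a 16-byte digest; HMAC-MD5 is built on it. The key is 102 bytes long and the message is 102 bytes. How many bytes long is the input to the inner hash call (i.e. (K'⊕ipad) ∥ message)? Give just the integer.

166

Key is 102 > 64 bytes, so it is hashed to 16 bytes then zero-padded to 64: |K'| = 64.
Inner input = (K'⊕ipad) ∥ m → 64 + 102 = 166 bytes.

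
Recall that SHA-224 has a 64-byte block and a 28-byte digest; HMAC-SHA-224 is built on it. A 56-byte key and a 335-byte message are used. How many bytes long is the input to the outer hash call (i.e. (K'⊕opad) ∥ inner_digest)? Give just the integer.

92

Key is 56 ≤ 64 bytes, zero-padded: |K'| = 64.
Outer input = (K'⊕opad) ∥ H(inner) → 64 + 28 = 92 bytes.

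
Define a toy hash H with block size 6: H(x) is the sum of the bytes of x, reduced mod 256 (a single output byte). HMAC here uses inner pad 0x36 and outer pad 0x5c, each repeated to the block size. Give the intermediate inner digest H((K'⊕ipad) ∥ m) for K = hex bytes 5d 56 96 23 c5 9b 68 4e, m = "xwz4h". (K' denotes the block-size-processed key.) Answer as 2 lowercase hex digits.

c7

Key hex bytes 5d 56 96 23 c5 9b 68 4e is 8 bytes > B = 6, so hash it first: H(key) = 82, then zero-pad to 6 bytes: K' = 82 00 00 00 00 00.
K' ⊕ ipad = b4 36 36 36 36 36.
Inner input = b4 36 36 36 36 36 ∥ 78 77 7a 34 68.
Inner hash: sum = 180+54+54+54+54+54+120+119+122+52+104 = 967; mod 256 = 199 → c7.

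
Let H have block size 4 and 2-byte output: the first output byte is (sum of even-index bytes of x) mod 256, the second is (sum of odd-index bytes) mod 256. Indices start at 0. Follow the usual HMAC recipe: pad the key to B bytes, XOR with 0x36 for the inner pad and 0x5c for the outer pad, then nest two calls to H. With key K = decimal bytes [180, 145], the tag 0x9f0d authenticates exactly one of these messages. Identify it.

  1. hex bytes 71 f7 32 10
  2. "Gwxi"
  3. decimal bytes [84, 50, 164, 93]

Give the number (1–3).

1

Key decimal bytes [180, 145] = b4 91 is 2 bytes ≤ B = 4; zero-pad to 4 bytes: K' = b4 91 00 00.
K' ⊕ ipad = 82 a7 36 36; K' ⊕ opad = e8 cd 5c 5c.
m1: inner = H(82 a7 36 36 71 f7 32 10) = 5b e4; tag = H(e8 cd 5c 5c 5b e4) = 9f0d ← matches
m2: inner = H(82 a7 36 36 47 77 78 69) = 77 bd; tag = H(e8 cd 5c 5c 77 bd) = bbe6
m3: inner = H(82 a7 36 36 54 32 a4 5d) = b0 6c; tag = H(e8 cd 5c 5c b0 6c) = f495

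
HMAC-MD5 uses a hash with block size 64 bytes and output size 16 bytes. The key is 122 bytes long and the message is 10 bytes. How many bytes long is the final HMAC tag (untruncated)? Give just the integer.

The tag is one MD5 digest: 16 bytes.

16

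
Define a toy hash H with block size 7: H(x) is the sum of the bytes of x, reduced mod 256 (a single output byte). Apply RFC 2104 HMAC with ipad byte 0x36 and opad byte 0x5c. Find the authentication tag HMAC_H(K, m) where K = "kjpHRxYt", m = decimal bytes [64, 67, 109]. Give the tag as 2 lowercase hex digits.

Key "kjpHRxYt" = 6b 6a 70 48 52 78 59 74 is 8 bytes > B = 7, so hash it first: H(key) = 24, then zero-pad to 7 bytes: K' = 24 00 00 00 00 00 00.
K' ⊕ ipad = 12 36 36 36 36 36 36.  K' ⊕ opad = 78 5c 5c 5c 5c 5c 5c.
Inner input = (K'⊕ipad) ∥ m = 12 36 36 36 36 36 36 ∥ 40 43 6d.
Inner hash: sum = 18+54+54+54+54+54+54+64+67+109 = 582; mod 256 = 70 → 46.
Outer input = (K'⊕opad) ∥ inner = 78 5c 5c 5c 5c 5c 5c ∥ 46.
Outer hash (tag): sum = 120+92+92+92+92+92+92+70 = 742; mod 256 = 230 → e6.

e6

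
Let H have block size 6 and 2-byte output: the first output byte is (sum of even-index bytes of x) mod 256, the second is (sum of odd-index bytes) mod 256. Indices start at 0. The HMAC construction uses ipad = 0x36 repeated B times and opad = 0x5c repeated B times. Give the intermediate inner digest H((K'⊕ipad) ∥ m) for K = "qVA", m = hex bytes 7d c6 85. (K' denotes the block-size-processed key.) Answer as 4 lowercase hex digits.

f692

Key "qVA" = 71 56 41 is 3 bytes ≤ B = 6; zero-pad to 6 bytes: K' = 71 56 41 00 00 00.
K' ⊕ ipad = 47 60 77 36 36 36.
Inner input = 47 60 77 36 36 36 ∥ 7d c6 85.
Inner hash: even-index sum = 502 mod 256 = 246; odd-index sum = 402 mod 256 = 146 → f6 92.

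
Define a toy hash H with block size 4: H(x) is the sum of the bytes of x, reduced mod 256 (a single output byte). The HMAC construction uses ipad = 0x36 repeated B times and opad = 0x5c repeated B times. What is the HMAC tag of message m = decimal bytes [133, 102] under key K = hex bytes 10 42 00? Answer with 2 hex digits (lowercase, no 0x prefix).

13

Key hex bytes 10 42 00 is 3 bytes ≤ B = 4; zero-pad to 4 bytes: K' = 10 42 00 00.
K' ⊕ ipad = 26 74 36 36.  K' ⊕ opad = 4c 1e 5c 5c.
Inner input = (K'⊕ipad) ∥ m = 26 74 36 36 ∥ 85 66.
Inner hash: sum = 38+116+54+54+133+102 = 497; mod 256 = 241 → f1.
Outer input = (K'⊕opad) ∥ inner = 4c 1e 5c 5c ∥ f1.
Outer hash (tag): sum = 76+30+92+92+241 = 531; mod 256 = 19 → 13.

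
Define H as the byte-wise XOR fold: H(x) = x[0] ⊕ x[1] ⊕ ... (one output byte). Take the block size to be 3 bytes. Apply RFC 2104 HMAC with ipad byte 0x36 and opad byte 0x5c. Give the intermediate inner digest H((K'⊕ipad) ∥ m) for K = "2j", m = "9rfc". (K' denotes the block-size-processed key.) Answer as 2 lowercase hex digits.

Key "2j" = 32 6a is 2 bytes ≤ B = 3; zero-pad to 3 bytes: K' = 32 6a 00.
K' ⊕ ipad = 04 5c 36.
Inner input = 04 5c 36 ∥ 39 72 66 63.
Inner hash: XOR 04⊕5c⊕36⊕39⊕72⊕66⊕63 = 20.

20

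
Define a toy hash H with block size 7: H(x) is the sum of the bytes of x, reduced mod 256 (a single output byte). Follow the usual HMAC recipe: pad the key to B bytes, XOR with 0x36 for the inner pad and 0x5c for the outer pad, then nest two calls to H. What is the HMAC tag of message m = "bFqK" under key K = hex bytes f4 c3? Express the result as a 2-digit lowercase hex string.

3c

Key hex bytes f4 c3 is 2 bytes ≤ B = 7; zero-pad to 7 bytes: K' = f4 c3 00 00 00 00 00.
K' ⊕ ipad = c2 f5 36 36 36 36 36.  K' ⊕ opad = a8 9f 5c 5c 5c 5c 5c.
Inner input = (K'⊕ipad) ∥ m = c2 f5 36 36 36 36 36 ∥ 62 46 71 4b.
Inner hash: sum = 194+245+54+54+54+54+54+98+70+113+75 = 1065; mod 256 = 41 → 29.
Outer input = (K'⊕opad) ∥ inner = a8 9f 5c 5c 5c 5c 5c ∥ 29.
Outer hash (tag): sum = 168+159+92+92+92+92+92+41 = 828; mod 256 = 60 → 3c.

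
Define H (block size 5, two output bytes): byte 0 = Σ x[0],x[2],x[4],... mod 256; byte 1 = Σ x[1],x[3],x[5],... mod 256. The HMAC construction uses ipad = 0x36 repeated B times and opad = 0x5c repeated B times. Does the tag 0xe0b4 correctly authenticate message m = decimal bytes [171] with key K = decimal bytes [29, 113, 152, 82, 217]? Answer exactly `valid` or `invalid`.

Key decimal bytes [29, 113, 152, 82, 217] = 1d 71 98 52 d9 is exactly B = 5 bytes: K' = 1d 71 98 52 d9.
K' ⊕ ipad = 2b 47 ae 64 ef; K' ⊕ opad = 41 2d c4 0e 85.
Inner hash: even-index sum = 456 mod 256 = 200; odd-index sum = 342 mod 256 = 86 → c8 56.
Outer hash (recomputed tag): even-index sum = 480 mod 256 = 224; odd-index sum = 259 mod 256 = 3 → e0 03.
Recomputed tag = e003; claimed = e0b4 → mismatch.

invalid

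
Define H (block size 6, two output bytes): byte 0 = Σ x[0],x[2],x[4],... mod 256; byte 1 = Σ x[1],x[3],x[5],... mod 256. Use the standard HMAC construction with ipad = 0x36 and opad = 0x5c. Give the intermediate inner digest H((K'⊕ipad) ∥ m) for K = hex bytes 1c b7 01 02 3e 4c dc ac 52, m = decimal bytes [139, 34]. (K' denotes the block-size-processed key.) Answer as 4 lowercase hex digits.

Key hex bytes 1c b7 01 02 3e 4c dc ac 52 is 9 bytes > B = 6, so hash it first: H(key) = 89 b1, then zero-pad to 6 bytes: K' = 89 b1 00 00 00 00.
K' ⊕ ipad = bf 87 36 36 36 36.
Inner input = bf 87 36 36 36 36 ∥ 8b 22.
Inner hash: even-index sum = 438 mod 256 = 182; odd-index sum = 277 mod 256 = 21 → b6 15.

b615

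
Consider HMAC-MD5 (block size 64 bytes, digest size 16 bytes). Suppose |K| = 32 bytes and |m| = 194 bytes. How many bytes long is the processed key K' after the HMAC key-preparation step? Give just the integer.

64

Key is 32 ≤ 64 bytes, zero-padded: |K'| = 64.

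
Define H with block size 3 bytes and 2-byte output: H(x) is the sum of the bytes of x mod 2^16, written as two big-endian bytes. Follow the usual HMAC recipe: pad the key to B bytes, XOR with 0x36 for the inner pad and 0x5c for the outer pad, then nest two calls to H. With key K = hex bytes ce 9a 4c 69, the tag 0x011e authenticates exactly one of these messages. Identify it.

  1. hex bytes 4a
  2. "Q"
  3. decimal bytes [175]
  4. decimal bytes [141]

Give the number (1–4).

4

Key hex bytes ce 9a 4c 69 is 4 bytes > B = 3, so hash it first: H(key) = 02 1d, then zero-pad to 3 bytes: K' = 02 1d 00.
K' ⊕ ipad = 34 2b 36; K' ⊕ opad = 5e 41 5c.
m1: inner = H(34 2b 36 4a) = 00 df; tag = H(5e 41 5c 00 df) = 01da
m2: inner = H(34 2b 36 51) = 00 e6; tag = H(5e 41 5c 00 e6) = 01e1
m3: inner = H(34 2b 36 af) = 01 44; tag = H(5e 41 5c 01 44) = 0140
m4: inner = H(34 2b 36 8d) = 01 22; tag = H(5e 41 5c 01 22) = 011e ← matches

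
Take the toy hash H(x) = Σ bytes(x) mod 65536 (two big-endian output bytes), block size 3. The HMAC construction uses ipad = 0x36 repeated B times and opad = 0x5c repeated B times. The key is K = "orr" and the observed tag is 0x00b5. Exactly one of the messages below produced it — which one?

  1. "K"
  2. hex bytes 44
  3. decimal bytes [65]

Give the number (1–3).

Key "orr" = 6f 72 72 is exactly B = 3 bytes: K' = 6f 72 72.
K' ⊕ ipad = 59 44 44; K' ⊕ opad = 33 2e 2e.
m1: inner = H(59 44 44 4b) = 01 2c; tag = H(33 2e 2e 01 2c) = 00bc
m2: inner = H(59 44 44 44) = 01 25; tag = H(33 2e 2e 01 25) = 00b5 ← matches
m3: inner = H(59 44 44 41) = 01 22; tag = H(33 2e 2e 01 22) = 00b2

2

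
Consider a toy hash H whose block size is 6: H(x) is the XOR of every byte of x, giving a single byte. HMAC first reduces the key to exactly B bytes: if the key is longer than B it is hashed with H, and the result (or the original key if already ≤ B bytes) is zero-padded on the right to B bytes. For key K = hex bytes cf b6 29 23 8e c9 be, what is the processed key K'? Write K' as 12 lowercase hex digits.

|K| = 7 > B = 6, so first hash the key.
H(K): XOR cf⊕b6⊕29⊕23⊕8e⊕c9⊕be = 8a.
Zero-pad H(K) = 8a to 6 bytes: K' = 8a 00 00 00 00 00.

8a0000000000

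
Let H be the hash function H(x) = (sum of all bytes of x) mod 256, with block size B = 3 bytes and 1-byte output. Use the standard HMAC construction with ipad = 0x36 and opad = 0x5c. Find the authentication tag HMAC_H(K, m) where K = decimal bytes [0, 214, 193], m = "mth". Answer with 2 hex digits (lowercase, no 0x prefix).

d9

Key decimal bytes [0, 214, 193] = 00 d6 c1 is exactly B = 3 bytes: K' = 00 d6 c1.
K' ⊕ ipad = 36 e0 f7.  K' ⊕ opad = 5c 8a 9d.
Inner input = (K'⊕ipad) ∥ m = 36 e0 f7 ∥ 6d 74 68.
Inner hash: sum = 54+224+247+109+116+104 = 854; mod 256 = 86 → 56.
Outer input = (K'⊕opad) ∥ inner = 5c 8a 9d ∥ 56.
Outer hash (tag): sum = 92+138+157+86 = 473; mod 256 = 217 → d9.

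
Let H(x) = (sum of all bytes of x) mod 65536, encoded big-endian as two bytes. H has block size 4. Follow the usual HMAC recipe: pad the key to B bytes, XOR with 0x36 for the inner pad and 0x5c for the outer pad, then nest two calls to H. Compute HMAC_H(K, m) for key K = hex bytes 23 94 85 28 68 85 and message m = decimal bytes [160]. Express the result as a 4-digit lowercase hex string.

Key hex bytes 23 94 85 28 68 85 is 6 bytes > B = 4, so hash it first: H(key) = 02 51, then zero-pad to 4 bytes: K' = 02 51 00 00.
K' ⊕ ipad = 34 67 36 36.  K' ⊕ opad = 5e 0d 5c 5c.
Inner input = (K'⊕ipad) ∥ m = 34 67 36 36 ∥ a0.
Inner hash: sum = 52+103+54+54+160 = 423 → 01 a7.
Outer input = (K'⊕opad) ∥ inner = 5e 0d 5c 5c ∥ 01 a7.
Outer hash (tag): sum = 94+13+92+92+1+167 = 459 → 01 cb.

01cb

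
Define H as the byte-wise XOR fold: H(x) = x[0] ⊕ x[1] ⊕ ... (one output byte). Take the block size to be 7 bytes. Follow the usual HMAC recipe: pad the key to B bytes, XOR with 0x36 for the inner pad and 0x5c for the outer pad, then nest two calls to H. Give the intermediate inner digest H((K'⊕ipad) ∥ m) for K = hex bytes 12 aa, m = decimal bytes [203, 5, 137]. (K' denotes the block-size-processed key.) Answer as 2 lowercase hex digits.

Key hex bytes 12 aa is 2 bytes ≤ B = 7; zero-pad to 7 bytes: K' = 12 aa 00 00 00 00 00.
K' ⊕ ipad = 24 9c 36 36 36 36 36.
Inner input = 24 9c 36 36 36 36 36 ∥ cb 05 89.
Inner hash: XOR 24⊕9c⊕36⊕36⊕36⊕36⊕36⊕cb⊕05⊕89 = c9.

c9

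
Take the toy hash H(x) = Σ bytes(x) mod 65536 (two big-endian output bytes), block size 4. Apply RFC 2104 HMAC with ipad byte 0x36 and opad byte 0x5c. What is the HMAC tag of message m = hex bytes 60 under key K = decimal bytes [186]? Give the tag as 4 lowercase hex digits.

0289

Key decimal bytes [186] = ba is 1 byte ≤ B = 4; zero-pad to 4 bytes: K' = ba 00 00 00.
K' ⊕ ipad = 8c 36 36 36.  K' ⊕ opad = e6 5c 5c 5c.
Inner input = (K'⊕ipad) ∥ m = 8c 36 36 36 ∥ 60.
Inner hash: sum = 140+54+54+54+96 = 398 → 01 8e.
Outer input = (K'⊕opad) ∥ inner = e6 5c 5c 5c ∥ 01 8e.
Outer hash (tag): sum = 230+92+92+92+1+142 = 649 → 02 89.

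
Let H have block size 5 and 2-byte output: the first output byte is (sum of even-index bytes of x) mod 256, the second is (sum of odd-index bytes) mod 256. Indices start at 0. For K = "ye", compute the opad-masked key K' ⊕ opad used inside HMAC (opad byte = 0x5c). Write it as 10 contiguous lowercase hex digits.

Key "ye" = 79 65 is 2 bytes ≤ B = 5; zero-pad to 5 bytes: K' = 79 65 00 00 00.
XOR each byte with 0x5c: 79⊕5c=25, 65⊕5c=39, 00⊕5c=5c, 00⊕5c=5c, 00⊕5c=5c.

25395c5c5c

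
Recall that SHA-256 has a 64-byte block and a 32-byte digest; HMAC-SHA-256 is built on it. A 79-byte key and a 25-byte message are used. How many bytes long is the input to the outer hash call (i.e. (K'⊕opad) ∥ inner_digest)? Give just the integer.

Key is 79 > 64 bytes, so it is hashed to 32 bytes then zero-padded to 64: |K'| = 64.
Outer input = (K'⊕opad) ∥ H(inner) → 64 + 32 = 96 bytes.

96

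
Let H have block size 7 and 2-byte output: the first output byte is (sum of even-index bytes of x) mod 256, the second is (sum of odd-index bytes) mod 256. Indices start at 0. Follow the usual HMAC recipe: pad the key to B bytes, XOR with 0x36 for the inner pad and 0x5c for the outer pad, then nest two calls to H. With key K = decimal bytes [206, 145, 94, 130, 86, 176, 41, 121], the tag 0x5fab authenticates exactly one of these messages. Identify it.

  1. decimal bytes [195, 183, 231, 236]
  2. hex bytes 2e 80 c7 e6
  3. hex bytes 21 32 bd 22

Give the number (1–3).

Key decimal bytes [206, 145, 94, 130, 86, 176, 41, 121] = ce 91 5e 82 56 b0 29 79 is 8 bytes > B = 7, so hash it first: H(key) = ab 3c, then zero-pad to 7 bytes: K' = ab 3c 00 00 00 00 00.
K' ⊕ ipad = 9d 0a 36 36 36 36 36; K' ⊕ opad = f7 60 5c 5c 5c 5c 5c.
m1: inner = H(9d 0a 36 36 36 36 36 c3 b7 e7 ec) = e2 20; tag = H(f7 60 5c 5c 5c 5c 5c e2 20) = 2bfa
m2: inner = H(9d 0a 36 36 36 36 36 2e 80 c7 e6) = a5 6b; tag = H(f7 60 5c 5c 5c 5c 5c a5 6b) = 76bd
m3: inner = H(9d 0a 36 36 36 36 36 21 32 bd 22) = 93 54; tag = H(f7 60 5c 5c 5c 5c 5c 93 54) = 5fab ← matches

3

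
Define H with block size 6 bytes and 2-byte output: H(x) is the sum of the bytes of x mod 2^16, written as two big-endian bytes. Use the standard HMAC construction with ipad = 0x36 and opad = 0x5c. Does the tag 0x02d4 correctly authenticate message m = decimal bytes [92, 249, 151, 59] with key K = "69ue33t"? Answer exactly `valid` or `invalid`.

Key "69ue33t" = 36 39 75 65 33 33 74 is 7 bytes > B = 6, so hash it first: H(key) = 02 23, then zero-pad to 6 bytes: K' = 02 23 00 00 00 00.
K' ⊕ ipad = 34 15 36 36 36 36; K' ⊕ opad = 5e 7f 5c 5c 5c 5c.
Inner hash: sum = 52+21+54+54+54+54+92+249+151+59 = 840 → 03 48.
Outer hash (recomputed tag): sum = 94+127+92+92+92+92+3+72 = 664 → 02 98.
Recomputed tag = 0298; claimed = 02d4 → mismatch.

invalid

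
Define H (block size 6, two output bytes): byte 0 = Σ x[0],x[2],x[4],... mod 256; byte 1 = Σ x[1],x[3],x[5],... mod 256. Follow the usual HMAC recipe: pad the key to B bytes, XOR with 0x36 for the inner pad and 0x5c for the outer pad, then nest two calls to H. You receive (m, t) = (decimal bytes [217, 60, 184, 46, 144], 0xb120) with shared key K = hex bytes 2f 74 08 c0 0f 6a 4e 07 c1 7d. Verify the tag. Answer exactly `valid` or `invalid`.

Key hex bytes 2f 74 08 c0 0f 6a 4e 07 c1 7d is 10 bytes > B = 6, so hash it first: H(key) = 55 22, then zero-pad to 6 bytes: K' = 55 22 00 00 00 00.
K' ⊕ ipad = 63 14 36 36 36 36; K' ⊕ opad = 09 7e 5c 5c 5c 5c.
Inner hash: even-index sum = 752 mod 256 = 240; odd-index sum = 234 mod 256 = 234 → f0 ea.
Outer hash (recomputed tag): even-index sum = 433 mod 256 = 177; odd-index sum = 544 mod 256 = 32 → b1 20.
Recomputed tag = b120; claimed = b120 → match.

valid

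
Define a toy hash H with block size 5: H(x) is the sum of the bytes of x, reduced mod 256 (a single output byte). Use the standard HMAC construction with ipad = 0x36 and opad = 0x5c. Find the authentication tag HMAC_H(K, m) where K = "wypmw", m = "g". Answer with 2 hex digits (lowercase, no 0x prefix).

b1

Key "wypmw" = 77 79 70 6d 77 is exactly B = 5 bytes: K' = 77 79 70 6d 77.
K' ⊕ ipad = 41 4f 46 5b 41.  K' ⊕ opad = 2b 25 2c 31 2b.
Inner input = (K'⊕ipad) ∥ m = 41 4f 46 5b 41 ∥ 67.
Inner hash: sum = 65+79+70+91+65+103 = 473; mod 256 = 217 → d9.
Outer input = (K'⊕opad) ∥ inner = 2b 25 2c 31 2b ∥ d9.
Outer hash (tag): sum = 43+37+44+49+43+217 = 433; mod 256 = 177 → b1.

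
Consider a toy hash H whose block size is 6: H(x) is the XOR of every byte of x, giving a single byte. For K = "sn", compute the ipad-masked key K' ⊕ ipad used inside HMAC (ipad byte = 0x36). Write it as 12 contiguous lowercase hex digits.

Key "sn" = 73 6e is 2 bytes ≤ B = 6; zero-pad to 6 bytes: K' = 73 6e 00 00 00 00.
XOR each byte with 0x36: 73⊕36=45, 6e⊕36=58, 00⊕36=36, 00⊕36=36, 00⊕36=36, 00⊕36=36.

455836363636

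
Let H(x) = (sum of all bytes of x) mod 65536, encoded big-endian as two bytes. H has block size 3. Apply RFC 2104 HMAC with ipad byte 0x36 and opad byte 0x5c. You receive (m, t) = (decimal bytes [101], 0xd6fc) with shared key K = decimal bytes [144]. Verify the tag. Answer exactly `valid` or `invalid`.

Key decimal bytes [144] = 90 is 1 byte ≤ B = 3; zero-pad to 3 bytes: K' = 90 00 00.
K' ⊕ ipad = a6 36 36; K' ⊕ opad = cc 5c 5c.
Inner hash: sum = 166+54+54+101 = 375 → 01 77.
Outer hash (recomputed tag): sum = 204+92+92+1+119 = 508 → 01 fc.
Recomputed tag = 01fc; claimed = d6fc → mismatch.

invalid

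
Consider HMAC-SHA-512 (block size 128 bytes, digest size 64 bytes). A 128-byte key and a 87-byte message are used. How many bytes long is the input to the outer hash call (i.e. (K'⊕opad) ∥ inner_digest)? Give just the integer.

Key is 128 ≤ 128 bytes, zero-padded: |K'| = 128.
Outer input = (K'⊕opad) ∥ H(inner) → 128 + 64 = 192 bytes.

192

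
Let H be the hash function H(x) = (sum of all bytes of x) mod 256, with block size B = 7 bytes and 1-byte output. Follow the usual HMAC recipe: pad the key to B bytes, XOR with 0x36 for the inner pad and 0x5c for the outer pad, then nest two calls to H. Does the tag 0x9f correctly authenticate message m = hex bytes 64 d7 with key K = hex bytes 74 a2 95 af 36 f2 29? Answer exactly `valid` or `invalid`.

valid

Key hex bytes 74 a2 95 af 36 f2 29 is exactly B = 7 bytes: K' = 74 a2 95 af 36 f2 29.
K' ⊕ ipad = 42 94 a3 99 00 c4 1f; K' ⊕ opad = 28 fe c9 f3 6a ae 75.
Inner hash: sum = 66+148+163+153+0+196+31+100+215 = 1072; mod 256 = 48 → 30.
Outer hash (recomputed tag): sum = 40+254+201+243+106+174+117+48 = 1183; mod 256 = 159 → 9f.
Recomputed tag = 9f; claimed = 9f → match.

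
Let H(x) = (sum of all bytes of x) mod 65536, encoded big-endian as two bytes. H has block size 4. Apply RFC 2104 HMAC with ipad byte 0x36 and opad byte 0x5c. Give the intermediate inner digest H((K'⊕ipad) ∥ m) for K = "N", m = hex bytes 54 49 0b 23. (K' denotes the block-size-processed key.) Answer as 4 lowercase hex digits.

Key "N" = 4e is 1 byte ≤ B = 4; zero-pad to 4 bytes: K' = 4e 00 00 00.
K' ⊕ ipad = 78 36 36 36.
Inner input = 78 36 36 36 ∥ 54 49 0b 23.
Inner hash: sum = 120+54+54+54+84+73+11+35 = 485 → 01 e5.

01e5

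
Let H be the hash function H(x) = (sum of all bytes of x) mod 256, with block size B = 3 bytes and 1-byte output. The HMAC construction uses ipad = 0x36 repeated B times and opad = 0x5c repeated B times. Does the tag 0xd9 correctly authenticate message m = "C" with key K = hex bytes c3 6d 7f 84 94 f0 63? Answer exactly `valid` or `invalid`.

Key hex bytes c3 6d 7f 84 94 f0 63 is 7 bytes > B = 3, so hash it first: H(key) = 1a, then zero-pad to 3 bytes: K' = 1a 00 00.
K' ⊕ ipad = 2c 36 36; K' ⊕ opad = 46 5c 5c.
Inner hash: sum = 44+54+54+67 = 219 → db.
Outer hash (recomputed tag): sum = 70+92+92+219 = 473; mod 256 = 217 → d9.
Recomputed tag = d9; claimed = d9 → match.

valid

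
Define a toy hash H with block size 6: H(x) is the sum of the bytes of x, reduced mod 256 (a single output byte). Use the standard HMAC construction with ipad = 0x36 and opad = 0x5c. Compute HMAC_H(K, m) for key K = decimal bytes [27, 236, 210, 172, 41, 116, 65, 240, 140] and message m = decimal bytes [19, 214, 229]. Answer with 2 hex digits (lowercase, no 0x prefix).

14

Key decimal bytes [27, 236, 210, 172, 41, 116, 65, 240, 140] = 1b ec d2 ac 29 74 41 f0 8c is 9 bytes > B = 6, so hash it first: H(key) = df, then zero-pad to 6 bytes: K' = df 00 00 00 00 00.
K' ⊕ ipad = e9 36 36 36 36 36.  K' ⊕ opad = 83 5c 5c 5c 5c 5c.
Inner input = (K'⊕ipad) ∥ m = e9 36 36 36 36 36 ∥ 13 d6 e5.
Inner hash: sum = 233+54+54+54+54+54+19+214+229 = 965; mod 256 = 197 → c5.
Outer input = (K'⊕opad) ∥ inner = 83 5c 5c 5c 5c 5c ∥ c5.
Outer hash (tag): sum = 131+92+92+92+92+92+197 = 788; mod 256 = 20 → 14.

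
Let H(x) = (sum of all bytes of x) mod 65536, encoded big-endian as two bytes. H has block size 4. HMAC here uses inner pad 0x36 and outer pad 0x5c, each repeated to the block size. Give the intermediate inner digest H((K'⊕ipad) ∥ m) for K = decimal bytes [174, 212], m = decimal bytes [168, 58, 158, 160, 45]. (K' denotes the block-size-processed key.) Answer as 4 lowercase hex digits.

0433

Key decimal bytes [174, 212] = ae d4 is 2 bytes ≤ B = 4; zero-pad to 4 bytes: K' = ae d4 00 00.
K' ⊕ ipad = 98 e2 36 36.
Inner input = 98 e2 36 36 ∥ a8 3a 9e a0 2d.
Inner hash: sum = 152+226+54+54+168+58+158+160+45 = 1075 → 04 33.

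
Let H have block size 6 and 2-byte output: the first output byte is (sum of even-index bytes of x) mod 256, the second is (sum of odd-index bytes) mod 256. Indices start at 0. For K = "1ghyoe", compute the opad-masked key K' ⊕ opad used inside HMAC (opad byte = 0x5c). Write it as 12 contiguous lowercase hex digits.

6d3b34253339

Key "1ghyoe" = 31 67 68 79 6f 65 is exactly B = 6 bytes: K' = 31 67 68 79 6f 65.
XOR each byte with 0x5c: 31⊕5c=6d, 67⊕5c=3b, 68⊕5c=34, 79⊕5c=25, 6f⊕5c=33, 65⊕5c=39.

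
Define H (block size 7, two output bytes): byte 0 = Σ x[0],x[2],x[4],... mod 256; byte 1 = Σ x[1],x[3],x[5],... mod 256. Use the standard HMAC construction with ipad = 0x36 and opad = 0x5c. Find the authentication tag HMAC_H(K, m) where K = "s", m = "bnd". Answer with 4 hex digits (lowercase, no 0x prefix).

ab69

Key "s" = 73 is 1 byte ≤ B = 7; zero-pad to 7 bytes: K' = 73 00 00 00 00 00 00.
K' ⊕ ipad = 45 36 36 36 36 36 36.  K' ⊕ opad = 2f 5c 5c 5c 5c 5c 5c.
Inner input = (K'⊕ipad) ∥ m = 45 36 36 36 36 36 36 ∥ 62 6e 64.
Inner hash: even-index sum = 341 mod 256 = 85; odd-index sum = 360 mod 256 = 104 → 55 68.
Outer input = (K'⊕opad) ∥ inner = 2f 5c 5c 5c 5c 5c 5c ∥ 55 68.
Outer hash (tag): even-index sum = 427 mod 256 = 171; odd-index sum = 361 mod 256 = 105 → ab 69.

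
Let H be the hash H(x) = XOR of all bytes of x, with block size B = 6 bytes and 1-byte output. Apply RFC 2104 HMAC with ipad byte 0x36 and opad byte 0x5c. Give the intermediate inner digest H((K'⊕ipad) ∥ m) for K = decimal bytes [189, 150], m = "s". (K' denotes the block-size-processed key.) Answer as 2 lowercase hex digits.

58

Key decimal bytes [189, 150] = bd 96 is 2 bytes ≤ B = 6; zero-pad to 6 bytes: K' = bd 96 00 00 00 00.
K' ⊕ ipad = 8b a0 36 36 36 36.
Inner input = 8b a0 36 36 36 36 ∥ 73.
Inner hash: XOR 8b⊕a0⊕36⊕36⊕36⊕36⊕73 = 58.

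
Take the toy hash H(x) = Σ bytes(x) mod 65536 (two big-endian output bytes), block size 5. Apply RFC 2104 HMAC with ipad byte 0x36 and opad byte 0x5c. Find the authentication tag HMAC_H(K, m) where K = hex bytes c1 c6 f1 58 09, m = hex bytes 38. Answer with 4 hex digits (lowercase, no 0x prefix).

02d3

Key hex bytes c1 c6 f1 58 09 is exactly B = 5 bytes: K' = c1 c6 f1 58 09.
K' ⊕ ipad = f7 f0 c7 6e 3f.  K' ⊕ opad = 9d 9a ad 04 55.
Inner input = (K'⊕ipad) ∥ m = f7 f0 c7 6e 3f ∥ 38.
Inner hash: sum = 247+240+199+110+63+56 = 915 → 03 93.
Outer input = (K'⊕opad) ∥ inner = 9d 9a ad 04 55 ∥ 03 93.
Outer hash (tag): sum = 157+154+173+4+85+3+147 = 723 → 02 d3.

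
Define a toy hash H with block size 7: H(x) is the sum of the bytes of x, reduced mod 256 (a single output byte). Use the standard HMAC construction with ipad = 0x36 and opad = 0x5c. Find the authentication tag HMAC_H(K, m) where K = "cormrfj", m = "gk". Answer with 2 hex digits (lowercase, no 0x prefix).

7e

Key "cormrfj" = 63 6f 72 6d 72 66 6a is exactly B = 7 bytes: K' = 63 6f 72 6d 72 66 6a.
K' ⊕ ipad = 55 59 44 5b 44 50 5c.  K' ⊕ opad = 3f 33 2e 31 2e 3a 36.
Inner input = (K'⊕ipad) ∥ m = 55 59 44 5b 44 50 5c ∥ 67 6b.
Inner hash: sum = 85+89+68+91+68+80+92+103+107 = 783; mod 256 = 15 → 0f.
Outer input = (K'⊕opad) ∥ inner = 3f 33 2e 31 2e 3a 36 ∥ 0f.
Outer hash (tag): sum = 63+51+46+49+46+58+54+15 = 382; mod 256 = 126 → 7e.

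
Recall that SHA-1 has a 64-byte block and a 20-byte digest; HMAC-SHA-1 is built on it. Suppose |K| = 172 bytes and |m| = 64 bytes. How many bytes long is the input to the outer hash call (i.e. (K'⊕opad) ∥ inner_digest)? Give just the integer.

Key is 172 > 64 bytes, so it is hashed to 20 bytes then zero-padded to 64: |K'| = 64.
Outer input = (K'⊕opad) ∥ H(inner) → 64 + 20 = 84 bytes.

84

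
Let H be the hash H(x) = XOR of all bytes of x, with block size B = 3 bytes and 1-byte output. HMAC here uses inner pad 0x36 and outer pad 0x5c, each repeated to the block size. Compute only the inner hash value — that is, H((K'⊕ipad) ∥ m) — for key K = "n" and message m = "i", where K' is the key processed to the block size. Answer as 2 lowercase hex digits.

31

Key "n" = 6e is 1 byte ≤ B = 3; zero-pad to 3 bytes: K' = 6e 00 00.
K' ⊕ ipad = 58 36 36.
Inner input = 58 36 36 ∥ 69.
Inner hash: XOR 58⊕36⊕36⊕69 = 31.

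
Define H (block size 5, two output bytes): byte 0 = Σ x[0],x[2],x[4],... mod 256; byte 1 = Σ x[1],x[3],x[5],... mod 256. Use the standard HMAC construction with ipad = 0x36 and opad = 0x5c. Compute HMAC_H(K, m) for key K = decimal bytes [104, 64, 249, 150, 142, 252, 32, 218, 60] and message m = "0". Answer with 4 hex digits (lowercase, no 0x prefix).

Key decimal bytes [104, 64, 249, 150, 142, 252, 32, 218, 60] = 68 40 f9 96 8e fc 20 da 3c is 9 bytes > B = 5, so hash it first: H(key) = 4b ac, then zero-pad to 5 bytes: K' = 4b ac 00 00 00.
K' ⊕ ipad = 7d 9a 36 36 36.  K' ⊕ opad = 17 f0 5c 5c 5c.
Inner input = (K'⊕ipad) ∥ m = 7d 9a 36 36 36 ∥ 30.
Inner hash: even-index sum = 233 mod 256 = 233; odd-index sum = 256 mod 256 = 0 → e9 00.
Outer input = (K'⊕opad) ∥ inner = 17 f0 5c 5c 5c ∥ e9 00.
Outer hash (tag): even-index sum = 207 mod 256 = 207; odd-index sum = 565 mod 256 = 53 → cf 35.

cf35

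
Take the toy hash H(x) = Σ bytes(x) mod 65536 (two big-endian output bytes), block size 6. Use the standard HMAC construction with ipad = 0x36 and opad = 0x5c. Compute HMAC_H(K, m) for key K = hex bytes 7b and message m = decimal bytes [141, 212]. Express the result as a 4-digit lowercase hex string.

Key hex bytes 7b is 1 byte ≤ B = 6; zero-pad to 6 bytes: K' = 7b 00 00 00 00 00.
K' ⊕ ipad = 4d 36 36 36 36 36.  K' ⊕ opad = 27 5c 5c 5c 5c 5c.
Inner input = (K'⊕ipad) ∥ m = 4d 36 36 36 36 36 ∥ 8d d4.
Inner hash: sum = 77+54+54+54+54+54+141+212 = 700 → 02 bc.
Outer input = (K'⊕opad) ∥ inner = 27 5c 5c 5c 5c 5c ∥ 02 bc.
Outer hash (tag): sum = 39+92+92+92+92+92+2+188 = 689 → 02 b1.

02b1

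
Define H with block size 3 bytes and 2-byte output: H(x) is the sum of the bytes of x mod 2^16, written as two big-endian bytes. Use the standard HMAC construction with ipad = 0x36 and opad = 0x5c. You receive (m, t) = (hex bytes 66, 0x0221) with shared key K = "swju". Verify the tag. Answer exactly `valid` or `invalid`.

Key "swju" = 73 77 6a 75 is 4 bytes > B = 3, so hash it first: H(key) = 01 c9, then zero-pad to 3 bytes: K' = 01 c9 00.
K' ⊕ ipad = 37 ff 36; K' ⊕ opad = 5d 95 5c.
Inner hash: sum = 55+255+54+102 = 466 → 01 d2.
Outer hash (recomputed tag): sum = 93+149+92+1+210 = 545 → 02 21.
Recomputed tag = 0221; claimed = 0221 → match.

valid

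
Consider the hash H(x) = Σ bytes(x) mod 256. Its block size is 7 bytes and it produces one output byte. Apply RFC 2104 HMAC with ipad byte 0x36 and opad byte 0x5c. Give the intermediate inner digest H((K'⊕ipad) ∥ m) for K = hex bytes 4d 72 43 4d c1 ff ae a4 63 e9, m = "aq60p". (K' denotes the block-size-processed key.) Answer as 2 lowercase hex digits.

Key hex bytes 4d 72 43 4d c1 ff ae a4 63 e9 is 10 bytes > B = 7, so hash it first: H(key) = ad, then zero-pad to 7 bytes: K' = ad 00 00 00 00 00 00.
K' ⊕ ipad = 9b 36 36 36 36 36 36.
Inner input = 9b 36 36 36 36 36 36 ∥ 61 71 36 30 70.
Inner hash: sum = 155+54+54+54+54+54+54+97+113+54+48+112 = 903; mod 256 = 135 → 87.

87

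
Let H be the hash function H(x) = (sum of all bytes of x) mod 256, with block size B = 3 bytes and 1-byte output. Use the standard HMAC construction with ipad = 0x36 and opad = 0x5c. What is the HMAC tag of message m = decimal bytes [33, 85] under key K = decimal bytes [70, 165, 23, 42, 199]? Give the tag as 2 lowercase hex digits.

Key decimal bytes [70, 165, 23, 42, 199] = 46 a5 17 2a c7 is 5 bytes > B = 3, so hash it first: H(key) = f3, then zero-pad to 3 bytes: K' = f3 00 00.
K' ⊕ ipad = c5 36 36.  K' ⊕ opad = af 5c 5c.
Inner input = (K'⊕ipad) ∥ m = c5 36 36 ∥ 21 55.
Inner hash: sum = 197+54+54+33+85 = 423; mod 256 = 167 → a7.
Outer input = (K'⊕opad) ∥ inner = af 5c 5c ∥ a7.
Outer hash (tag): sum = 175+92+92+167 = 526; mod 256 = 14 → 0e.

0e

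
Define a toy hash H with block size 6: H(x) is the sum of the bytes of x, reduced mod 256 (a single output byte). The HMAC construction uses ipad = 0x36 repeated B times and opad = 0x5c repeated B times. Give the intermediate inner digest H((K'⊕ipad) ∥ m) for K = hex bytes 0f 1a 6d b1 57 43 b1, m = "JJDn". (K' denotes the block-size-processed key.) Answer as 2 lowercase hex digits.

f8

Key hex bytes 0f 1a 6d b1 57 43 b1 is 7 bytes > B = 6, so hash it first: H(key) = 92, then zero-pad to 6 bytes: K' = 92 00 00 00 00 00.
K' ⊕ ipad = a4 36 36 36 36 36.
Inner input = a4 36 36 36 36 36 ∥ 4a 4a 44 6e.
Inner hash: sum = 164+54+54+54+54+54+74+74+68+110 = 760; mod 256 = 248 → f8.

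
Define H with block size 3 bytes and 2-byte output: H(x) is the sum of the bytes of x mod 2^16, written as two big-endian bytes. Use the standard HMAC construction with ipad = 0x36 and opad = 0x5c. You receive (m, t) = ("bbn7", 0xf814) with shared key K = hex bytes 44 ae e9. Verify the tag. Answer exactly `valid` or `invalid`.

Key hex bytes 44 ae e9 is exactly B = 3 bytes: K' = 44 ae e9.
K' ⊕ ipad = 72 98 df; K' ⊕ opad = 18 f2 b5.
Inner hash: sum = 114+152+223+98+98+110+55 = 850 → 03 52.
Outer hash (recomputed tag): sum = 24+242+181+3+82 = 532 → 02 14.
Recomputed tag = 0214; claimed = f814 → mismatch.

invalid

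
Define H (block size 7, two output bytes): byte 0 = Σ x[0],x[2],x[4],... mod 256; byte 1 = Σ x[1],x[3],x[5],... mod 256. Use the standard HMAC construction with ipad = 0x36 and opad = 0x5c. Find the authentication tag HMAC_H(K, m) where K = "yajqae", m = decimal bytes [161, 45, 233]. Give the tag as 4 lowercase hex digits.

6f08

Key "yajqae" = 79 61 6a 71 61 65 is 6 bytes ≤ B = 7; zero-pad to 7 bytes: K' = 79 61 6a 71 61 65 00.
K' ⊕ ipad = 4f 57 5c 47 57 53 36.  K' ⊕ opad = 25 3d 36 2d 3d 39 5c.
Inner input = (K'⊕ipad) ∥ m = 4f 57 5c 47 57 53 36 ∥ a1 2d e9.
Inner hash: even-index sum = 357 mod 256 = 101; odd-index sum = 635 mod 256 = 123 → 65 7b.
Outer input = (K'⊕opad) ∥ inner = 25 3d 36 2d 3d 39 5c ∥ 65 7b.
Outer hash (tag): even-index sum = 367 mod 256 = 111; odd-index sum = 264 mod 256 = 8 → 6f 08.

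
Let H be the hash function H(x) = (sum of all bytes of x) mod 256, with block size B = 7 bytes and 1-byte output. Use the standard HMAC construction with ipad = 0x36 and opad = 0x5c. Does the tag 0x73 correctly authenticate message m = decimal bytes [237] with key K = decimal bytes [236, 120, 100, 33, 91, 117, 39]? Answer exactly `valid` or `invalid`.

valid

Key decimal bytes [236, 120, 100, 33, 91, 117, 39] = ec 78 64 21 5b 75 27 is exactly B = 7 bytes: K' = ec 78 64 21 5b 75 27.
K' ⊕ ipad = da 4e 52 17 6d 43 11; K' ⊕ opad = b0 24 38 7d 07 29 7b.
Inner hash: sum = 218+78+82+23+109+67+17+237 = 831; mod 256 = 63 → 3f.
Outer hash (recomputed tag): sum = 176+36+56+125+7+41+123+63 = 627; mod 256 = 115 → 73.
Recomputed tag = 73; claimed = 73 → match.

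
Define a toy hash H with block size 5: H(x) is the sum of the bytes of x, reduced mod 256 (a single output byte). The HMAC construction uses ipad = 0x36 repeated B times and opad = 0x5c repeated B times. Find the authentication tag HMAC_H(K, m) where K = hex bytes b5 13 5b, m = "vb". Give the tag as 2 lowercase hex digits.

Key hex bytes b5 13 5b is 3 bytes ≤ B = 5; zero-pad to 5 bytes: K' = b5 13 5b 00 00.
K' ⊕ ipad = 83 25 6d 36 36.  K' ⊕ opad = e9 4f 07 5c 5c.
Inner input = (K'⊕ipad) ∥ m = 83 25 6d 36 36 ∥ 76 62.
Inner hash: sum = 131+37+109+54+54+118+98 = 601; mod 256 = 89 → 59.
Outer input = (K'⊕opad) ∥ inner = e9 4f 07 5c 5c ∥ 59.
Outer hash (tag): sum = 233+79+7+92+92+89 = 592; mod 256 = 80 → 50.

50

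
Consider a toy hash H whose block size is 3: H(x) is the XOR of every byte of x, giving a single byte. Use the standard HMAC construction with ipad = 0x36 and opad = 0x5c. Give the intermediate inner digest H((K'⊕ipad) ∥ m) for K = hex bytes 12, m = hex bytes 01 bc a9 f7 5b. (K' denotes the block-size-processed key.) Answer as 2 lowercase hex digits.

9c

Key hex bytes 12 is 1 byte ≤ B = 3; zero-pad to 3 bytes: K' = 12 00 00.
K' ⊕ ipad = 24 36 36.
Inner input = 24 36 36 ∥ 01 bc a9 f7 5b.
Inner hash: XOR 24⊕36⊕36⊕01⊕bc⊕a9⊕f7⊕5b = 9c.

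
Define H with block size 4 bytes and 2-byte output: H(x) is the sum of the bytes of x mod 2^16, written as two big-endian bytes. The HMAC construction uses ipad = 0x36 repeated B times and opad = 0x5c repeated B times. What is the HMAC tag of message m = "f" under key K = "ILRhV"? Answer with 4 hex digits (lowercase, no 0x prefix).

02ab

Key "ILRhV" = 49 4c 52 68 56 is 5 bytes > B = 4, so hash it first: H(key) = 01 a5, then zero-pad to 4 bytes: K' = 01 a5 00 00.
K' ⊕ ipad = 37 93 36 36.  K' ⊕ opad = 5d f9 5c 5c.
Inner input = (K'⊕ipad) ∥ m = 37 93 36 36 ∥ 66.
Inner hash: sum = 55+147+54+54+102 = 412 → 01 9c.
Outer input = (K'⊕opad) ∥ inner = 5d f9 5c 5c ∥ 01 9c.
Outer hash (tag): sum = 93+249+92+92+1+156 = 683 → 02 ab.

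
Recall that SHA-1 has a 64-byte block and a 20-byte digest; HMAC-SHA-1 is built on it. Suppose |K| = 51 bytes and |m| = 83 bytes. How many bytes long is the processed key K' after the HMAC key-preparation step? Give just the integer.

Key is 51 ≤ 64 bytes, zero-padded: |K'| = 64.

64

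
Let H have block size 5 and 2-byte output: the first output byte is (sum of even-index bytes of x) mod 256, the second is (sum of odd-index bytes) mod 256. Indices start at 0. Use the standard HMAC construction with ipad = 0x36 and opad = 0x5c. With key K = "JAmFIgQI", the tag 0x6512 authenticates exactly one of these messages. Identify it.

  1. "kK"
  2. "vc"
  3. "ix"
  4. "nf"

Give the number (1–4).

3

Key "JAmFIgQI" = 4a 41 6d 46 49 67 51 49 is 8 bytes > B = 5, so hash it first: H(key) = 51 37, then zero-pad to 5 bytes: K' = 51 37 00 00 00.
K' ⊕ ipad = 67 01 36 36 36; K' ⊕ opad = 0d 6b 5c 5c 5c.
m1: inner = H(67 01 36 36 36 6b 4b) = 1e a2; tag = H(0d 6b 5c 5c 5c 1e a2) = 67e5
m2: inner = H(67 01 36 36 36 76 63) = 36 ad; tag = H(0d 6b 5c 5c 5c 36 ad) = 72fd
m3: inner = H(67 01 36 36 36 69 78) = 4b a0; tag = H(0d 6b 5c 5c 5c 4b a0) = 6512 ← matches
m4: inner = H(67 01 36 36 36 6e 66) = 39 a5; tag = H(0d 6b 5c 5c 5c 39 a5) = 6a00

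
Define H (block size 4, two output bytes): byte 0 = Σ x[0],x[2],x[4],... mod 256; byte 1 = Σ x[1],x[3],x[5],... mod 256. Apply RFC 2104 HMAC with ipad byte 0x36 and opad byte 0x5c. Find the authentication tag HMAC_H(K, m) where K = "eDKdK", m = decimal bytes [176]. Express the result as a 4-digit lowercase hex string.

Key "eDKdK" = 65 44 4b 64 4b is 5 bytes > B = 4, so hash it first: H(key) = fb a8, then zero-pad to 4 bytes: K' = fb a8 00 00.
K' ⊕ ipad = cd 9e 36 36.  K' ⊕ opad = a7 f4 5c 5c.
Inner input = (K'⊕ipad) ∥ m = cd 9e 36 36 ∥ b0.
Inner hash: even-index sum = 435 mod 256 = 179; odd-index sum = 212 mod 256 = 212 → b3 d4.
Outer input = (K'⊕opad) ∥ inner = a7 f4 5c 5c ∥ b3 d4.
Outer hash (tag): even-index sum = 438 mod 256 = 182; odd-index sum = 548 mod 256 = 36 → b6 24.

b624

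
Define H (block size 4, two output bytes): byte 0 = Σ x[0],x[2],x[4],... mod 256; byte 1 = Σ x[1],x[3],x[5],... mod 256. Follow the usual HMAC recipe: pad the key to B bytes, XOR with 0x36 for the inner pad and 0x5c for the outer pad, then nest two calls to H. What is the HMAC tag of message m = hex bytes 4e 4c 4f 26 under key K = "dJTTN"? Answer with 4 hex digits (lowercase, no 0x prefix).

Key "dJTTN" = 64 4a 54 54 4e is 5 bytes > B = 4, so hash it first: H(key) = 06 9e, then zero-pad to 4 bytes: K' = 06 9e 00 00.
K' ⊕ ipad = 30 a8 36 36.  K' ⊕ opad = 5a c2 5c 5c.
Inner input = (K'⊕ipad) ∥ m = 30 a8 36 36 ∥ 4e 4c 4f 26.
Inner hash: even-index sum = 259 mod 256 = 3; odd-index sum = 336 mod 256 = 80 → 03 50.
Outer input = (K'⊕opad) ∥ inner = 5a c2 5c 5c ∥ 03 50.
Outer hash (tag): even-index sum = 185 mod 256 = 185; odd-index sum = 366 mod 256 = 110 → b9 6e.

b96e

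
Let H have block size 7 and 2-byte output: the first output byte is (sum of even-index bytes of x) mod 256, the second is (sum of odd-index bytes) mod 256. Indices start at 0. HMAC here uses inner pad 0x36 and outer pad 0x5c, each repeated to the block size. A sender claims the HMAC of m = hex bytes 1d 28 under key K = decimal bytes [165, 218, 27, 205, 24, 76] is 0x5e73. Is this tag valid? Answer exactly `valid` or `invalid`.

valid

Key decimal bytes [165, 218, 27, 205, 24, 76] = a5 da 1b cd 18 4c is 6 bytes ≤ B = 7; zero-pad to 7 bytes: K' = a5 da 1b cd 18 4c 00.
K' ⊕ ipad = 93 ec 2d fb 2e 7a 36; K' ⊕ opad = f9 86 47 91 44 10 5c.
Inner hash: even-index sum = 332 mod 256 = 76; odd-index sum = 638 mod 256 = 126 → 4c 7e.
Outer hash (recomputed tag): even-index sum = 606 mod 256 = 94; odd-index sum = 371 mod 256 = 115 → 5e 73.
Recomputed tag = 5e73; claimed = 5e73 → match.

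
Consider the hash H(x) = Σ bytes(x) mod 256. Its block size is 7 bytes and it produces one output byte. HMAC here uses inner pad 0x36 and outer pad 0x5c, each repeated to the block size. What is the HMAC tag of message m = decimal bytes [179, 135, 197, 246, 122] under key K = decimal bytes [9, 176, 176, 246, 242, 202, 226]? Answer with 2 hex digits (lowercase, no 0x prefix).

e7

Key decimal bytes [9, 176, 176, 246, 242, 202, 226] = 09 b0 b0 f6 f2 ca e2 is exactly B = 7 bytes: K' = 09 b0 b0 f6 f2 ca e2.
K' ⊕ ipad = 3f 86 86 c0 c4 fc d4.  K' ⊕ opad = 55 ec ec aa ae 96 be.
Inner input = (K'⊕ipad) ∥ m = 3f 86 86 c0 c4 fc d4 ∥ b3 87 c5 f6 7a.
Inner hash: sum = 63+134+134+192+196+252+212+179+135+197+246+122 = 2062; mod 256 = 14 → 0e.
Outer input = (K'⊕opad) ∥ inner = 55 ec ec aa ae 96 be ∥ 0e.
Outer hash (tag): sum = 85+236+236+170+174+150+190+14 = 1255; mod 256 = 231 → e7.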